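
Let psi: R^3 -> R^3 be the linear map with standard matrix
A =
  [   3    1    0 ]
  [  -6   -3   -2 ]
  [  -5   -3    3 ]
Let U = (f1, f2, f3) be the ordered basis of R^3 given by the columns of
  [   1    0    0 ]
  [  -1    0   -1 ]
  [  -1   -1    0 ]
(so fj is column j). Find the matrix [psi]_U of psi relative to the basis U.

[[2, 0, -1], [3, 3, -2], [-1, -2, -2]]

The j-th column of [psi]_U is [psi(fj)]_U.
psi(f1) = A f1 = <2, -1, -5> = 2f1 + 3f2 - f3, so column 1 is <2, 3, -1>.
Repeating for f2, f3 and assembling the columns gives [[2, 0, -1], [3, 3, -2], [-1, -2, -2]].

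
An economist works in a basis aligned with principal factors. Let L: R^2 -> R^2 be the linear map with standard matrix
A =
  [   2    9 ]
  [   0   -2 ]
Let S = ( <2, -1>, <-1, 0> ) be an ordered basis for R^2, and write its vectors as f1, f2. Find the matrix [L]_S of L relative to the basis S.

With P the matrix whose columns are f1, f2, [L]_S = P^(-1) A P.
Column by column: L(f1) = A f1 = <-5, 2>; its S-coordinates <-2, 1> give column 1.
Continuing for each basis vector yields [L]_S = [[-2, 0], [1, 2]].

[[-2, 0], [1, 2]]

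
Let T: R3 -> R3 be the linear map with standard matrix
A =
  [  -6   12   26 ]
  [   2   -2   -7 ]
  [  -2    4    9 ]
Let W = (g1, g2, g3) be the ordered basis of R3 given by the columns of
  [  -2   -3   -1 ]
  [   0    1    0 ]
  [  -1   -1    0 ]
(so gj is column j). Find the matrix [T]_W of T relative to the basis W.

[[2, 0, 0], [3, -1, -2], [1, -1, 0]]

With P the matrix whose columns are g1, ..., g3, [T]_W = P^(-1) A P.
Column by column: T(g1) = A g1 = <-14, 3, -5>; its W-coordinates <2, 3, 1> give column 1.
Continuing for each basis vector yields [T]_W = [[2, 0, 0], [3, -1, -2], [1, -1, 0]].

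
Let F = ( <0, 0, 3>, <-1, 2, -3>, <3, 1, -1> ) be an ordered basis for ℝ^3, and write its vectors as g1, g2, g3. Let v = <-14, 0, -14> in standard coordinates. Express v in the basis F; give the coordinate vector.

[v]_F is the unique c with M c = v, where M has columns g1, ..., g3.
Row-reducing the augmented matrix [M | v] gives c = (-4, 2, -4).
Check: -4g1 + 2g2 - 4g3 = <-14, 0, -14>.

<-4, 2, -4>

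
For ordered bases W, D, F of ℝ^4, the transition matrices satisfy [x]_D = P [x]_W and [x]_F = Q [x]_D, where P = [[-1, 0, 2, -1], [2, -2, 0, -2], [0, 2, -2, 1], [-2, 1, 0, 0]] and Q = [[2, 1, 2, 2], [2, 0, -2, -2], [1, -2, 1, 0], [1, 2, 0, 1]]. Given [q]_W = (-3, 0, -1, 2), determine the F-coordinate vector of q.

First [q]_D = P [q]_W = (-1, -10, 4, 6).
Then [q]_F = Q [q]_D = (8, -22, 23, -15).

(8, -22, 23, -15)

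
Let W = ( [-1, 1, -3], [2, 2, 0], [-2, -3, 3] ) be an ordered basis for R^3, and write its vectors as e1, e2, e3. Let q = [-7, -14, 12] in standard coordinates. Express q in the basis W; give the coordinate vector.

[-3, -4, 1]

Write q = c_1 e1 + ... + c_3 e3 and solve for the c_i.
Gaussian elimination on [M | q] yields c = (-3, -4, 1).
Check: -3e1 - 4e2 + e3 = [-7, -14, 12].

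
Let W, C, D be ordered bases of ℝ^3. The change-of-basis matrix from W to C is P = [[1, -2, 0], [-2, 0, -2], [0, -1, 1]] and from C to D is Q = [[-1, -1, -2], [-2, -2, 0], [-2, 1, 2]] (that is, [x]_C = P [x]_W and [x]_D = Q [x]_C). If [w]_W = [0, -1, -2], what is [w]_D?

[-4, -12, -2]

Apply P to get C-coordinates [2, 4, -1], then Q to get D-coordinates.
The result is [w]_D = [-4, -12, -2].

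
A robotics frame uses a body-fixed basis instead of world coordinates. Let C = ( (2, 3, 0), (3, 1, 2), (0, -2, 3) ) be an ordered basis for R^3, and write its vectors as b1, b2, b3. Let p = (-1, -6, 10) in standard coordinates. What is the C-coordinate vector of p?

(1, -1, 4)

[p]_C is the unique c with M c = p, where M has columns b1, ..., b3.
Gaussian elimination on [M | p] yields c = (1, -1, 4).
Check: b1 - b2 + 4b3 = (-1, -6, 10).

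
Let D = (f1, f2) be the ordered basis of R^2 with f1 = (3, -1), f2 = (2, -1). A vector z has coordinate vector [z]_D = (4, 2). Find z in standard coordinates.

The coordinates say z = 4f1 + 2f2; adding the scaled basis vectors gives (16, -6).

(16, -6)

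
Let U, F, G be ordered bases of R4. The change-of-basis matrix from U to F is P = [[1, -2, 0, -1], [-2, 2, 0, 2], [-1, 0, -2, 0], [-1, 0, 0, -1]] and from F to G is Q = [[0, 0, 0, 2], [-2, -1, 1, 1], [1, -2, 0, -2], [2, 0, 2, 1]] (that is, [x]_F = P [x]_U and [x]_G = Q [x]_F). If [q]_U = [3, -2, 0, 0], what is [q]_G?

[-6, -10, 33, 5]

Apply P to get F-coordinates [7, -10, -3, -3], then Q to get G-coordinates.
The result is [q]_G = [-6, -10, 33, 5].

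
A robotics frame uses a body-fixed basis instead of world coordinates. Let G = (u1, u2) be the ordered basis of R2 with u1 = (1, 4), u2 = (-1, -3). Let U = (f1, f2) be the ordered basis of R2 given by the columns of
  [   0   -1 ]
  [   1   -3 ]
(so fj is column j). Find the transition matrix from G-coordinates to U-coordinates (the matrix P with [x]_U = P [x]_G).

Take x = uj: its G-coordinates are the j-th standard unit vector, so P e_j — column j of P — equals [uj]_U.
u1 = f1 - f2, giving column 1 = (1, -1); repeating for each j gives P = [[1, 0], [-1, 1]].

[[1, 0], [-1, 1]]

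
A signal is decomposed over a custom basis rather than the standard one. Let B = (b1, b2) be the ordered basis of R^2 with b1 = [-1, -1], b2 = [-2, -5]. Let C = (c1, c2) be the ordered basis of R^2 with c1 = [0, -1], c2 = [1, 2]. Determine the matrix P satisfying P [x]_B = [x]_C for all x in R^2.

[[-1, 1], [-1, -2]]

Let M have columns bj and N have columns cj. Then for every x, N [x]_C = x = M [x]_B, so P = N^(-1) M.
Since det N = 1, N^(-1) has integer entries; multiplying gives P = [[-1, 1], [-1, -2]].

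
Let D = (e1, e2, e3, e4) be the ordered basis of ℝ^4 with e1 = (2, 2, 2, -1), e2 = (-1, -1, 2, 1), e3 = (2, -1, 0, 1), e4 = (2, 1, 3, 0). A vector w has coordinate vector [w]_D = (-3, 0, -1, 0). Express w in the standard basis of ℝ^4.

The coordinates say w = -3e1 + 0·e2 - e3 + 0·e4; adding the scaled basis vectors gives (-8, -5, -6, 2).

(-8, -5, -6, 2)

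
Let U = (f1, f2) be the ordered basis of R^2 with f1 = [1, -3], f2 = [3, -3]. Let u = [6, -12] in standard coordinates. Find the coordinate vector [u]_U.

We seek scalars with c_1 f1 + c_2 f2 = u; equivalently solve M c = u where the columns of M are f1, f2.
System: c_1 + 3c_2 = 6, -3c_1 - 3c_2 = -12; solving gives c_1 = 3, c_2 = 1.
Check: 3f1 + f2 = [6, -12].

[3, 1]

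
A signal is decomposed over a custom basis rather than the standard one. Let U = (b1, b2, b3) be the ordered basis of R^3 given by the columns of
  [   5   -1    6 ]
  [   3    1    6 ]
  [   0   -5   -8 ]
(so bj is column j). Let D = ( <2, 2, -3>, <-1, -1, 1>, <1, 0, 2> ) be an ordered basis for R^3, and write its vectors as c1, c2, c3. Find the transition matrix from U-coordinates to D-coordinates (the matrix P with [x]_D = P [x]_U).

Column j of P is [bj]_D, since P maps U-coordinates to D-coordinates.
Expressing b1 in D: b1 = c1 - c2 + 2c3, so column 1 of P is <1, -1, 2>.
Doing the same for each bj gives P = [[1, 0, 2], [-1, -1, -2], [2, -2, 0]].

[[1, 0, 2], [-1, -1, -2], [2, -2, 0]]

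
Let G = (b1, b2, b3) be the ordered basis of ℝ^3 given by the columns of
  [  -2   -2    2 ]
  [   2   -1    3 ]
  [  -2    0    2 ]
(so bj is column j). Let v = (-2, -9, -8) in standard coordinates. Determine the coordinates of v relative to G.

We seek scalars with c_1 b1 + ... + c_3 b3 = v; equivalently solve M c = v where the columns of M are b1, ..., b3.
Gaussian elimination on [M | v] yields c = (0, -3, -4).
Check: 0·b1 - 3b2 - 4b3 = (-2, -9, -8).

(0, -3, -4)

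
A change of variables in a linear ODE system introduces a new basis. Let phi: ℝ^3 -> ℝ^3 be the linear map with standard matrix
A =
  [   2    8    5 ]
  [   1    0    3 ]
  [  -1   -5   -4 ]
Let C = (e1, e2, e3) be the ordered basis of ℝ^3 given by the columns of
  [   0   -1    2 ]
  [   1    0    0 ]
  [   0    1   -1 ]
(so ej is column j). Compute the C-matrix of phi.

[[0, 2, -1], [-2, -3, 3], [3, 0, 1]]

The j-th column of [phi]_C is [phi(ej)]_C.
phi(e1) = A e1 = (8, 0, -5) = 0·e1 - 2e2 + 3e3, so column 1 is (0, -2, 3).
Repeating for e2, e3 and assembling the columns gives [[0, 2, -1], [-2, -3, 3], [3, 0, 1]].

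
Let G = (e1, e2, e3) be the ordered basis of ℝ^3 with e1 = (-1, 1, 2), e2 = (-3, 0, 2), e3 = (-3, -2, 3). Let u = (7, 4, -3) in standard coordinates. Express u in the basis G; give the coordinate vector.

[u]_G is the unique c with M c = u, where M has columns e1, ..., e3.
Gaussian elimination on [M | u] yields c = (2, -2, -1).
Check: 2e1 - 2e2 - e3 = (7, 4, -3).

(2, -2, -1)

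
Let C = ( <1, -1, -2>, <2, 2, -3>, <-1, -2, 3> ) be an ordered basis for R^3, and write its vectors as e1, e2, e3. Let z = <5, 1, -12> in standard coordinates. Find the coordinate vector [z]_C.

<3, 0, -2>

[z]_C is the unique c with M c = z, where M has columns e1, ..., e3.
Row-reducing the augmented matrix [M | z] gives c = (3, 0, -2).
Check: 3e1 + 0·e2 - 2e3 = <5, 1, -12>.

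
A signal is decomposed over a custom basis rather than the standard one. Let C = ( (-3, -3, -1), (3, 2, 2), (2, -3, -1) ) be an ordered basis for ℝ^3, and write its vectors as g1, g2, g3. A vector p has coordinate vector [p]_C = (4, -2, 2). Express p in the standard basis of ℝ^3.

By definition p = 4g1 - 2g2 + 2g3.
Summing componentwise gives (-14, -22, -10).

(-14, -22, -10)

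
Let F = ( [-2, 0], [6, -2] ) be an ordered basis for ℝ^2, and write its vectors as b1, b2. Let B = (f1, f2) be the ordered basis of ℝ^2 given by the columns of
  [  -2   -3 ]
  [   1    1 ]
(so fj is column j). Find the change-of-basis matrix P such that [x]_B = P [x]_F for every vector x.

[[-2, 0], [2, -2]]

Column j of P is [bj]_B, since P maps F-coordinates to B-coordinates.
Expressing b1 in B: b1 = -2f1 + 2f2, so column 1 of P is [-2, 2].
Doing the same for each bj gives P = [[-2, 0], [2, -2]].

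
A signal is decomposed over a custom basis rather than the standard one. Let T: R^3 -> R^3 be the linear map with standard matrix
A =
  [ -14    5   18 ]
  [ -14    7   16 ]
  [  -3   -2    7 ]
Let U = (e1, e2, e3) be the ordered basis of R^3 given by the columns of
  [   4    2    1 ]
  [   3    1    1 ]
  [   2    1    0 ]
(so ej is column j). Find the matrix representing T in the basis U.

The j-th column of [T]_U is [T(ej)]_U.
T(e1) = A e1 = [-5, -3, -4] = -2e1 + 0·e2 + 3e3, so column 1 is [-2, 0, 3].
Repeating for e2, e3 and assembling the columns gives [[-2, -1, -3], [0, 1, 1], [3, -3, 1]].

[[-2, -1, -3], [0, 1, 1], [3, -3, 1]]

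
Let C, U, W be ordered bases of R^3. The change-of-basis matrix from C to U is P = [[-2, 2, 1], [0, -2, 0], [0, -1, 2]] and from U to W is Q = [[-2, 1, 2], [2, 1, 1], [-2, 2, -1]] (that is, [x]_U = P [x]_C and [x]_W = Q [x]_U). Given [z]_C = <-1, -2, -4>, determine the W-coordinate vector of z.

Composing the changes, [z]_W = Q P [z]_C.
Q P = [[4, -8, 2], [-4, 1, 4], [4, -7, -4]]; applying this to <-1, -2, -4> gives <4, -14, 26>.

<4, -14, 26>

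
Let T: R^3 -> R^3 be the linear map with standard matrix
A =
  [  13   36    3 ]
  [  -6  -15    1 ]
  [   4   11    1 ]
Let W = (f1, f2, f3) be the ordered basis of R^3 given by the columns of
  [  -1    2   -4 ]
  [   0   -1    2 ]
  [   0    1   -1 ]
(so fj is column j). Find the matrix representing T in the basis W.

[[1, -1, -3], [-2, 0, 3], [2, 2, -2]]

With P the matrix whose columns are f1, ..., f3, [T]_W = P^(-1) A P.
Column by column: T(f1) = A f1 = (-13, 6, -4); its W-coordinates (1, -2, 2) give column 1.
Continuing for each basis vector yields [T]_W = [[1, -1, -3], [-2, 0, 3], [2, 2, -2]].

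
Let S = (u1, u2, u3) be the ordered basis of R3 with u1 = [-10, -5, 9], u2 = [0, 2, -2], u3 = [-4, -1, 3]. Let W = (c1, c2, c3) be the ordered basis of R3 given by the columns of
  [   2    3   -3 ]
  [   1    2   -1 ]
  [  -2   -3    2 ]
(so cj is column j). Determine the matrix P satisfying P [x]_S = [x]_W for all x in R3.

[[-2, 0, -2], [-1, 2, 1], [1, 2, 1]]

Column j of P is [uj]_W, since P maps S-coordinates to W-coordinates.
Expressing u1 in W: u1 = -2c1 - c2 + c3, so column 1 of P is [-2, -1, 1].
Doing the same for each uj gives P = [[-2, 0, -2], [-1, 2, 1], [1, 2, 1]].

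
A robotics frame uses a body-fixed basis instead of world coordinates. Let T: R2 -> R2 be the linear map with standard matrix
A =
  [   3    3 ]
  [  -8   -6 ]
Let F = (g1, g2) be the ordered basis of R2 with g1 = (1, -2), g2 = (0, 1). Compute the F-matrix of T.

Let P have columns g1, g2. Then [T]_F = P^(-1) A P.
Here det P = 1, so P^(-1) is integer; computing A P first and then P^(-1)(A P) gives [[-3, 3], [-2, 0]].

[[-3, 3], [-2, 0]]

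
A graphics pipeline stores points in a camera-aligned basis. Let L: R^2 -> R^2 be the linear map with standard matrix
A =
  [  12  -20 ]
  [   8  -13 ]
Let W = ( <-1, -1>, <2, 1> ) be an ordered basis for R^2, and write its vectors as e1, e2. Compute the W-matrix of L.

Let P have columns e1, e2. Then [L]_W = P^(-1) A P.
Here det P = 1, so P^(-1) is integer; computing A P first and then P^(-1)(A P) gives [[-2, -2], [3, 1]].

[[-2, -2], [3, 1]]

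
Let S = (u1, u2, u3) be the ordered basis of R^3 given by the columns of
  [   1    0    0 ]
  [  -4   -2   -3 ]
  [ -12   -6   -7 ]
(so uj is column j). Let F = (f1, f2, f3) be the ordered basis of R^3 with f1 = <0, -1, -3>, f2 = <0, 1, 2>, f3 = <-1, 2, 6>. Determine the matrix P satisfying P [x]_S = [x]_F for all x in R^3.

Let M have columns uj and N have columns fj. Then for every x, N [x]_F = x = M [x]_S, so P = N^(-1) M.
Since det N = -1, N^(-1) has integer entries; multiplying gives P = [[2, 2, 1], [0, 0, -2], [-1, 0, 0]].

[[2, 2, 1], [0, 0, -2], [-1, 0, 0]]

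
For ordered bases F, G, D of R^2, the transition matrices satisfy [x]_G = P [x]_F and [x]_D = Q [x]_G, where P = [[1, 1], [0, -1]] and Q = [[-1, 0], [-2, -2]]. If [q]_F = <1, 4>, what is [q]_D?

First [q]_G = P [q]_F = <5, -4>.
Then [q]_D = Q [q]_G = <-5, -2>.

<-5, -2>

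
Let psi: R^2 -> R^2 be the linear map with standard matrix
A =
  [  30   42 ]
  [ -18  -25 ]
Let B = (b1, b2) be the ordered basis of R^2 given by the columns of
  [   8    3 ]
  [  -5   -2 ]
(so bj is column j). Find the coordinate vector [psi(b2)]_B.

<0, 2>

Column 2 of [psi]_B is the B-coordinate vector of psi(b2).
In standard coordinates psi(b2) = A b2 = <6, -4>.
Converting to B: <6, -4> = 0·b1 + 2b2, so the coordinate vector is <0, 2>.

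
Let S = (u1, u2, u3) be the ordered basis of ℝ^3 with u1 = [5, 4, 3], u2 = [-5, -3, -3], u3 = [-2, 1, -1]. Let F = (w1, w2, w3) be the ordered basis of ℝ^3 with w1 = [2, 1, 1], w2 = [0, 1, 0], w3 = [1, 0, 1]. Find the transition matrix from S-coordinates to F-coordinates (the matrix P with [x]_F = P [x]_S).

Let M have columns uj and N have columns wj. Then for every x, N [x]_F = x = M [x]_S, so P = N^(-1) M.
Since det N = 1, N^(-1) has integer entries; multiplying gives P = [[2, -2, -1], [2, -1, 2], [1, -1, 0]].

[[2, -2, -1], [2, -1, 2], [1, -1, 0]]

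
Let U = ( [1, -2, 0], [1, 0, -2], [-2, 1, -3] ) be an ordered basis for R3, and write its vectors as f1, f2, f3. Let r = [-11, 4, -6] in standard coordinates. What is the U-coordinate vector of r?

We seek scalars with c_1 f1 + ... + c_3 f3 = r; equivalently solve M c = r where the columns of M are f1, ..., f3.
Row-reducing the augmented matrix [M | r] gives c = (0, -3, 4).
Check: 0·f1 - 3f2 + 4f3 = [-11, 4, -6].

[0, -3, 4]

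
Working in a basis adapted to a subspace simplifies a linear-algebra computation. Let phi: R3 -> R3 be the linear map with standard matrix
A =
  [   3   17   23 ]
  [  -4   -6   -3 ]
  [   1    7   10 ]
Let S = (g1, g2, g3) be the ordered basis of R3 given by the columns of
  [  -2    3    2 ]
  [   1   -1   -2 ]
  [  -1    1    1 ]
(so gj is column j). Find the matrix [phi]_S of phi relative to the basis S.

[[3, 0, 2], [-2, 3, -1], [0, 3, 1]]

The j-th column of [phi]_S is [phi(gj)]_S.
phi(g1) = A g1 = [-12, 5, -5] = 3g1 - 2g2 + 0·g3, so column 1 is [3, -2, 0].
Repeating for g2, g3 and assembling the columns gives [[3, 0, 2], [-2, 3, -1], [0, 3, 1]].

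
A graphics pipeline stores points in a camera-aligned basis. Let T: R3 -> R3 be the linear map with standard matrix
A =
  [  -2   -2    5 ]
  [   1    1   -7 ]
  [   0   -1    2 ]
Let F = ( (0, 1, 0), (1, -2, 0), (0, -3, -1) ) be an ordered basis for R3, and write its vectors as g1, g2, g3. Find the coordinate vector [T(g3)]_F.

Column 3 of [T]_F is the F-coordinate vector of T(g3).
In standard coordinates T(g3) = A g3 = (1, 4, 1).
Converting to F: (1, 4, 1) = 3g1 + g2 - g3, so the coordinate vector is (3, 1, -1).

(3, 1, -1)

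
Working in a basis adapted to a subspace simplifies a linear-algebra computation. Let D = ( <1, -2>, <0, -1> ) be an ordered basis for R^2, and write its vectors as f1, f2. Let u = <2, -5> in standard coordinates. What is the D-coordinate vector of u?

We seek scalars with c_1 f1 + c_2 f2 = u; equivalently solve M c = u where the columns of M are f1, f2.
System: c_1 + 0c_2 = 2, -2c_1 - c_2 = -5; solving gives c_1 = 2, c_2 = 1.
Check: 2f1 + f2 = <2, -5>.

<2, 1>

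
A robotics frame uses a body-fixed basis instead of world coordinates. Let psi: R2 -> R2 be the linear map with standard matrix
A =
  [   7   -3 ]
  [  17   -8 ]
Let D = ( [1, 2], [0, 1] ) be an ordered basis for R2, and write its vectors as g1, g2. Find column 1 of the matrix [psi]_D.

Compute psi(g1) = A g1 = [1, 1] in standard coordinates.
Then write this in D-coordinates: solve for y in y_1 g1 + y_2 g2 = [1, 1].
This gives y = [1, -1], which is column 1 of [psi]_D.

[1, -1]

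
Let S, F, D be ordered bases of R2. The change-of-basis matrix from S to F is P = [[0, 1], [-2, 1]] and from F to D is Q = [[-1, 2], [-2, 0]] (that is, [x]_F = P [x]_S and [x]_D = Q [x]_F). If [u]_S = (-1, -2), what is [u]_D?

(2, 4)

Apply P to get F-coordinates (-2, 0), then Q to get D-coordinates.
The result is [u]_D = (2, 4).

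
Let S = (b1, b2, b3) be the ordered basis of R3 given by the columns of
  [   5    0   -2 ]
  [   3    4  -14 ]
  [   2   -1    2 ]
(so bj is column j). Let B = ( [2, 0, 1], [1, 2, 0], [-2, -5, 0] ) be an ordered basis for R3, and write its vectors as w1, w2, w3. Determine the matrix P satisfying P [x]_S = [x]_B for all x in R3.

Take x = bj: its S-coordinates are the j-th standard unit vector, so P e_j — column j of P — equals [bj]_B.
b1 = 2w1 - w2 - w3, giving column 1 = [2, -1, -1]; repeating for each j gives P = [[2, -1, 2], [-1, 2, -2], [-1, 0, 2]].

[[2, -1, 2], [-1, 2, -2], [-1, 0, 2]]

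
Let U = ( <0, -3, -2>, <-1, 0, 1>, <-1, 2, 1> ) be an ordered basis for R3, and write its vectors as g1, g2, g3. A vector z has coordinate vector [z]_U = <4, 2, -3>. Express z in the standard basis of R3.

By definition z = 4g1 + 2g2 - 3g3.
Summing componentwise gives <1, -18, -9>.

<1, -18, -9>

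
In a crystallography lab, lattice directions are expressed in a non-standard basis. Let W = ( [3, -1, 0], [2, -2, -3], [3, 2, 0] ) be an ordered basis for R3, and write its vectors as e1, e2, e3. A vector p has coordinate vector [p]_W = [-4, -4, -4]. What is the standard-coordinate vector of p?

[-32, 4, 12]

p = M [p]_W, where M has columns e1, ..., e3.
Carrying out the matrix-vector product, p = [-32, 4, 12].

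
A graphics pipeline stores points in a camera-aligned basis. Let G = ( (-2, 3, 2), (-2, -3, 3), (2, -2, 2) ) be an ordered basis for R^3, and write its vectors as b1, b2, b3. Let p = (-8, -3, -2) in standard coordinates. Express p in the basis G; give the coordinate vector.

(-1, 2, -3)

[p]_G is the unique c with M c = p, where M has columns b1, ..., b3.
Row-reducing the augmented matrix [M | p] gives c = (-1, 2, -3).
Check: -b1 + 2b2 - 3b3 = (-8, -3, -2).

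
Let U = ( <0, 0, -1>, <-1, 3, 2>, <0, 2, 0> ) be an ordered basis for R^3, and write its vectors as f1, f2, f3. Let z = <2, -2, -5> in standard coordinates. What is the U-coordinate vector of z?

<1, -2, 2>

[z]_U is the unique c with M c = z, where M has columns f1, ..., f3.
Solving this 3x3 system gives c = (1, -2, 2).
Check: f1 - 2f2 + 2f3 = <2, -2, -5>.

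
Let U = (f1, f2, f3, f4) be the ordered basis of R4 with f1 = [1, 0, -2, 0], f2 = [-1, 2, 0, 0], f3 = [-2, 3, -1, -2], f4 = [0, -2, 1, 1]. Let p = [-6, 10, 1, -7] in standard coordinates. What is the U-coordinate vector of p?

[-3, -1, 2, -3]

[p]_U is the unique c with M c = p, where M has columns f1, ..., f4.
Solving this 4x4 system gives c = (-3, -1, 2, -3).
Check: -3f1 - f2 + 2f3 - 3f4 = [-6, 10, 1, -7].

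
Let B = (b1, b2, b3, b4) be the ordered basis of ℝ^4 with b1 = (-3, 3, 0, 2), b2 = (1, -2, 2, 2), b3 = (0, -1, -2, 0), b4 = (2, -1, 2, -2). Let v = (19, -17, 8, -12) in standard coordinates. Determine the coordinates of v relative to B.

(-4, 1, 0, 3)

We seek scalars with c_1 b1 + ... + c_4 b4 = v; equivalently solve M c = v where the columns of M are b1, ..., b4.
Gaussian elimination on [M | v] yields c = (-4, 1, 0, 3).
Check: -4b1 + b2 + 0·b3 + 3b4 = (19, -17, 8, -12).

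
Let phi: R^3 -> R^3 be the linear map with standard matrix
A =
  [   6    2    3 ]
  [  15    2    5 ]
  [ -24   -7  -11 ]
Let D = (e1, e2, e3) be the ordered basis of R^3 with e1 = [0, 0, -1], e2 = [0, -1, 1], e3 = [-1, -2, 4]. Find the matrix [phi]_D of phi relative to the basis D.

[[0, -1, 1], [-1, -1, 3], [3, -1, -2]]

Let P have columns e1, ..., e3. Then [phi]_D = P^(-1) A P.
Here det P = 1, so P^(-1) is integer; computing A P first and then P^(-1)(A P) gives [[0, -1, 1], [-1, -1, 3], [3, -1, -2]].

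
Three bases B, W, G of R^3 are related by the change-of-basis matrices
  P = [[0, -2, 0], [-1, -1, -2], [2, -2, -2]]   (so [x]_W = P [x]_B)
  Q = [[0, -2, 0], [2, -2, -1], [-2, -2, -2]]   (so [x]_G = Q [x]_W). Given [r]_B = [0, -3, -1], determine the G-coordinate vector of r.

Apply P to get W-coordinates [6, 5, 8], then Q to get G-coordinates.
The result is [r]_G = [-10, -6, -38].

[-10, -6, -38]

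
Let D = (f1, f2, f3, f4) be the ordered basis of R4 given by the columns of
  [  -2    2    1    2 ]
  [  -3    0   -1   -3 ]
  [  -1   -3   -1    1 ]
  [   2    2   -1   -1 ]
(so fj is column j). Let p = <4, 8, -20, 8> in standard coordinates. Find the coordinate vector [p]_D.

<0, 4, 4, -4>

We seek scalars with c_1 f1 + ... + c_4 f4 = p; equivalently solve M c = p where the columns of M are f1, ..., f4.
Row-reducing the augmented matrix [M | p] gives c = (0, 4, 4, -4).
Check: 0·f1 + 4f2 + 4f3 - 4f4 = <4, 8, -20, 8>.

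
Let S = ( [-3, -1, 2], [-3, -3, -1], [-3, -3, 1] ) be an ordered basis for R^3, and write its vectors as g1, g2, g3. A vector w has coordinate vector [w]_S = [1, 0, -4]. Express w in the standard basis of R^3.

w = M [w]_S, where M has columns g1, ..., g3.
Carrying out the matrix-vector product, w = [9, 11, -2].

[9, 11, -2]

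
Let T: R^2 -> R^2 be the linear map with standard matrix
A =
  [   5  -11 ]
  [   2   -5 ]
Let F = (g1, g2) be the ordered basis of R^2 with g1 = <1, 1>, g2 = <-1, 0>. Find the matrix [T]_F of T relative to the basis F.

[[-3, -2], [3, 3]]

The j-th column of [T]_F is [T(gj)]_F.
T(g1) = A g1 = <-6, -3> = -3g1 + 3g2, so column 1 is <-3, 3>.
Repeating for g2 and assembling the columns gives [[-3, -2], [3, 3]].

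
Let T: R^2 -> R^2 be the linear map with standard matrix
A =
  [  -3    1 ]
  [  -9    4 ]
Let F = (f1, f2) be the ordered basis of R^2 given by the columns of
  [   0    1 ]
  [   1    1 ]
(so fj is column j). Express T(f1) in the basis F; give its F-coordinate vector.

(3, 1)

Column 1 of [T]_F is the F-coordinate vector of T(f1).
In standard coordinates T(f1) = A f1 = (1, 4).
Converting to F: (1, 4) = 3f1 + f2, so the coordinate vector is (3, 1).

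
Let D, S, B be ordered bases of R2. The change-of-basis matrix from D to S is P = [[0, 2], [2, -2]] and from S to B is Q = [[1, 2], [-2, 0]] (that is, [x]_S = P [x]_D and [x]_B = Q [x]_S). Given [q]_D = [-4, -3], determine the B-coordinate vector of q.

[-10, 12]

First [q]_S = P [q]_D = [-6, -2].
Then [q]_B = Q [q]_S = [-10, 12].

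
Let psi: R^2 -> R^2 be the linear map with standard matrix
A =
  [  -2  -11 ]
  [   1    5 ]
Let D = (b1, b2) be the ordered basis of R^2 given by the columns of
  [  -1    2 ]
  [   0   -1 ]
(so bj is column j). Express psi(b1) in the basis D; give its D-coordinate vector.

[0, 1]

Compute psi(b1) = A b1 = [2, -1] in standard coordinates.
Then write this in D-coordinates: solve for y in y_1 b1 + y_2 b2 = [2, -1].
This gives y = [0, 1], which is column 1 of [psi]_D.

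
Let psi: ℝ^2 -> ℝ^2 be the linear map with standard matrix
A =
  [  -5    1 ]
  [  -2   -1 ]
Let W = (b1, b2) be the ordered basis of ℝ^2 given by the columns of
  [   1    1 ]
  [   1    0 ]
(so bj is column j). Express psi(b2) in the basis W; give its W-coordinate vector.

(-2, -3)

Column 2 of [psi]_W is the W-coordinate vector of psi(b2).
In standard coordinates psi(b2) = A b2 = (-5, -2).
Converting to W: (-5, -2) = -2b1 - 3b2, so the coordinate vector is (-2, -3).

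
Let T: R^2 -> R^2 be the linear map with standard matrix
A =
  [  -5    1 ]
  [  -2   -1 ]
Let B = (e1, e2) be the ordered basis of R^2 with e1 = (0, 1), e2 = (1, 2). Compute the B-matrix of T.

[[-3, 2], [1, -3]]

With P the matrix whose columns are e1, e2, [T]_B = P^(-1) A P.
Column by column: T(e1) = A e1 = (1, -1); its B-coordinates (-3, 1) give column 1.
Continuing for each basis vector yields [T]_B = [[-3, 2], [1, -3]].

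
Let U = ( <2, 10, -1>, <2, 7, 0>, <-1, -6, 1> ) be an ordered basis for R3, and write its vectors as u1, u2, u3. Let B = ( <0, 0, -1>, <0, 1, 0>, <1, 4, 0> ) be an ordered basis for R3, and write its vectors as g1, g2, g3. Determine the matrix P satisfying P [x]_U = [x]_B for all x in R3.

Let M have columns uj and N have columns gj. Then for every x, N [x]_B = x = M [x]_U, so P = N^(-1) M.
Since det N = 1, N^(-1) has integer entries; multiplying gives P = [[1, 0, -1], [2, -1, -2], [2, 2, -1]].

[[1, 0, -1], [2, -1, -2], [2, 2, -1]]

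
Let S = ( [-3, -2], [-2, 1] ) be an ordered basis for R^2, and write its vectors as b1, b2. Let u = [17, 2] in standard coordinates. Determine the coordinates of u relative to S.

[-3, -4]

We seek scalars with c_1 b1 + c_2 b2 = u; equivalently solve M c = u where the columns of M are b1, b2.
System: -3c_1 - 2c_2 = 17, -2c_1 + c_2 = 2; solving gives c_1 = -3, c_2 = -4.
Check: -3b1 - 4b2 = [17, 2].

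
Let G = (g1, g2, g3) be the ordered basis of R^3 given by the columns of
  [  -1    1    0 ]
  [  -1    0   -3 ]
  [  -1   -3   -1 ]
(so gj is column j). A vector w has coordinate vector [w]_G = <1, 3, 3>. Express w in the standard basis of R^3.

By definition w = g1 + 3g2 + 3g3.
Summing componentwise gives <2, -10, -13>.

<2, -10, -13>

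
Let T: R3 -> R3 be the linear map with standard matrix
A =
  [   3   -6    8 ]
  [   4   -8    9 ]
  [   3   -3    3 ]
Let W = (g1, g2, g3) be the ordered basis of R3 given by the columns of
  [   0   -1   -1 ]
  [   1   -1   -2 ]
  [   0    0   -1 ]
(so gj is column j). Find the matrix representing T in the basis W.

[[1, 1, 2], [3, -3, -1], [3, 0, 0]]

With P the matrix whose columns are g1, ..., g3, [T]_W = P^(-1) A P.
Column by column: T(g1) = A g1 = (-6, -8, -3); its W-coordinates (1, 3, 3) give column 1.
Continuing for each basis vector yields [T]_W = [[1, 1, 2], [3, -3, -1], [3, 0, 0]].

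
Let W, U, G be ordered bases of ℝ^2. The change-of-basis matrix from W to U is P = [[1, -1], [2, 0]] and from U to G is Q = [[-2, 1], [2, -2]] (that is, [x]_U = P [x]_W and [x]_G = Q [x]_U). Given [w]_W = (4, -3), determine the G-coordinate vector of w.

(-6, -2)

Apply P to get U-coordinates (7, 8), then Q to get G-coordinates.
The result is [w]_G = (-6, -2).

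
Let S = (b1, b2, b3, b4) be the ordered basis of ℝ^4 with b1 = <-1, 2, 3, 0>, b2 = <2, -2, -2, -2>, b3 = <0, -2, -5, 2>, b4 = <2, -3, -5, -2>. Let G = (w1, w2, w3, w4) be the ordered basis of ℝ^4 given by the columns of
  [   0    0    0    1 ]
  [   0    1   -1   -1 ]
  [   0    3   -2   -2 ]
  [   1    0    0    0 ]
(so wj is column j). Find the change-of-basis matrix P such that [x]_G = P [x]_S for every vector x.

Take x = bj: its S-coordinates are the j-th standard unit vector, so P e_j — column j of P — equals [bj]_G.
b1 = 0·w1 - w2 - 2w3 - w4, giving column 1 = <0, -1, -2, -1>; repeating for each j gives P = [[0, -2, 2, -2], [-1, 2, -1, 1], [-2, 2, 1, 2], [-1, 2, 0, 2]].

[[0, -2, 2, -2], [-1, 2, -1, 1], [-2, 2, 1, 2], [-1, 2, 0, 2]]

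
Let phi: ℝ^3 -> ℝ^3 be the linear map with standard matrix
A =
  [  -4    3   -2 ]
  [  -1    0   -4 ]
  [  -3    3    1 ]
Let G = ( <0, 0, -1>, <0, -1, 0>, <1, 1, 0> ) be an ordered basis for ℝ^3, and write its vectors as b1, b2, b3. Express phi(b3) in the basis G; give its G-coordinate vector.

Column 3 of [phi]_G is the G-coordinate vector of phi(b3).
In standard coordinates phi(b3) = A b3 = <-1, -1, 0>.
Converting to G: <-1, -1, 0> = 0·b1 + 0·b2 - b3, so the coordinate vector is <0, 0, -1>.

<0, 0, -1>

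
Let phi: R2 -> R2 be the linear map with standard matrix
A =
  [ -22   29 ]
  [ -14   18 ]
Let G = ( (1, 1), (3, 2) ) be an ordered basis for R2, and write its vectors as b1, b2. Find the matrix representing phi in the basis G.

The j-th column of [phi]_G is [phi(bj)]_G.
phi(b1) = A b1 = (7, 4) = -2b1 + 3b2, so column 1 is (-2, 3).
Repeating for b2 and assembling the columns gives [[-2, -2], [3, -2]].

[[-2, -2], [3, -2]]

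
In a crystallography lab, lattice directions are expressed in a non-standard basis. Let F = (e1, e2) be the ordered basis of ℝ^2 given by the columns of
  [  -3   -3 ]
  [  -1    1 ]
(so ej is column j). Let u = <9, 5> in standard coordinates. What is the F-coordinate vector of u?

[u]_F is the unique c with M c = u, where M has columns e1, e2.
System: -3c_1 - 3c_2 = 9, -c_1 + c_2 = 5; solving gives c_1 = -4, c_2 = 1.
Check: -4e1 + e2 = <9, 5>.

<-4, 1>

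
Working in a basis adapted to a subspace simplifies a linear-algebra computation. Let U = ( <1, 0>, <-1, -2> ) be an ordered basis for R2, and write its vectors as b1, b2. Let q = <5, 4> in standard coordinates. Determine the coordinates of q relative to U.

<3, -2>

Write q = c_1 b1 + c_2 b2 and solve for the c_i.
System: c_1 - c_2 = 5, 0c_1 - 2c_2 = 4; solving gives c_1 = 3, c_2 = -2.
Check: 3b1 - 2b2 = <5, 4>.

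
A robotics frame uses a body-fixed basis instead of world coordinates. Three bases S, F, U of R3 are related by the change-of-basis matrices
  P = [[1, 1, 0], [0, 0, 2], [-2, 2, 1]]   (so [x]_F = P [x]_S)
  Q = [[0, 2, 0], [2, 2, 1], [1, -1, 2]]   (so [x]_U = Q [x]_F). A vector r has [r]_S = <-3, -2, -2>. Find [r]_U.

Composing the changes, [r]_U = Q P [r]_S.
Q P = [[0, 0, 4], [0, 4, 5], [-3, 5, 0]]; applying this to <-3, -2, -2> gives <-8, -18, -1>.

<-8, -18, -1>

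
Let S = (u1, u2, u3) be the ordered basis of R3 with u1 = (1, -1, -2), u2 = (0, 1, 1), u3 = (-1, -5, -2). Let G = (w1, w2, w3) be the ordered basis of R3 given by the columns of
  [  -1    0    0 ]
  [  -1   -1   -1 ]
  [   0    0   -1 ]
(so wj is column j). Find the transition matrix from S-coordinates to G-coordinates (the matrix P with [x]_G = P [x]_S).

Let M have columns uj and N have columns wj. Then for every x, N [x]_G = x = M [x]_S, so P = N^(-1) M.
Since det N = -1, N^(-1) has integer entries; multiplying gives P = [[-1, 0, 1], [0, 0, 2], [2, -1, 2]].

[[-1, 0, 1], [0, 0, 2], [2, -1, 2]]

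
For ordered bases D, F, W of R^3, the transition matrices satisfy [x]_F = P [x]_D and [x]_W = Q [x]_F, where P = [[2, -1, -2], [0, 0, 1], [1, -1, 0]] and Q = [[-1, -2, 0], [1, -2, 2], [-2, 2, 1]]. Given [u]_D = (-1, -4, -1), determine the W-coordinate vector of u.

(-2, 12, -7)

Apply P to get F-coordinates (4, -1, 3), then Q to get W-coordinates.
The result is [u]_W = (-2, 12, -7).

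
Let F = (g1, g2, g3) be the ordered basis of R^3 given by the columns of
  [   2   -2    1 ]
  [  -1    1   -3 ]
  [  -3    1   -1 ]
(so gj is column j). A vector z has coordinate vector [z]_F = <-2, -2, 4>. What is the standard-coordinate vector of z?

z = M [z]_F, where M has columns g1, ..., g3.
Carrying out the matrix-vector product, z = <4, -12, 0>.

<4, -12, 0>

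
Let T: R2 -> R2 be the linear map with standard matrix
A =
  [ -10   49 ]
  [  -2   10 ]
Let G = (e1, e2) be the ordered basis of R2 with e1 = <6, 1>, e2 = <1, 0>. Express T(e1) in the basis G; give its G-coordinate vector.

Column 1 of [T]_G is the G-coordinate vector of T(e1).
In standard coordinates T(e1) = A e1 = <-11, -2>.
Converting to G: <-11, -2> = -2e1 + e2, so the coordinate vector is <-2, 1>.

<-2, 1>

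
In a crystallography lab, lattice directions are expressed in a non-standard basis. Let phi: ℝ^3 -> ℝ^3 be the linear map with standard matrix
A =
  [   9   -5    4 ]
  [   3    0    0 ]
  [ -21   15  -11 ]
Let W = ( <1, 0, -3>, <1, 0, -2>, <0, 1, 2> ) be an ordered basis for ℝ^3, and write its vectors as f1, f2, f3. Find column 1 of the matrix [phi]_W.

Column 1 of [phi]_W is the W-coordinate vector of phi(f1).
In standard coordinates phi(f1) = A f1 = <-3, 3, 12>.
Converting to W: <-3, 3, 12> = 0·f1 - 3f2 + 3f3, so the coordinate vector is <0, -3, 3>.

<0, -3, 3>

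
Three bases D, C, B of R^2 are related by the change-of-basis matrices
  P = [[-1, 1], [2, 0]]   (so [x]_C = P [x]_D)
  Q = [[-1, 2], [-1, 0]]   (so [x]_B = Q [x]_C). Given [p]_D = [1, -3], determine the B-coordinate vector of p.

[8, 4]

Composing the changes, [p]_B = Q P [p]_D.
Q P = [[5, -1], [1, -1]]; applying this to [1, -3] gives [8, 4].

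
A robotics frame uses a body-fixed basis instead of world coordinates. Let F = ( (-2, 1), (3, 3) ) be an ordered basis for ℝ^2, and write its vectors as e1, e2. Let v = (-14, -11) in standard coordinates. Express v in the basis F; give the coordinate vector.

[v]_F is the unique c with M c = v, where M has columns e1, e2.
System: -2c_1 + 3c_2 = -14, c_1 + 3c_2 = -11; solving gives c_1 = 1, c_2 = -4.
Check: e1 - 4e2 = (-14, -11).

(1, -4)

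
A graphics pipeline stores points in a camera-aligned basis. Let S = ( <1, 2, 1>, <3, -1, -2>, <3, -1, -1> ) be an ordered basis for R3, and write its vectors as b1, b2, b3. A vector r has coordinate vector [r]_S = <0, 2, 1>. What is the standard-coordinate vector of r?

r = M [r]_S, where M has columns b1, ..., b3.
Carrying out the matrix-vector product, r = <9, -3, -5>.

<9, -3, -5>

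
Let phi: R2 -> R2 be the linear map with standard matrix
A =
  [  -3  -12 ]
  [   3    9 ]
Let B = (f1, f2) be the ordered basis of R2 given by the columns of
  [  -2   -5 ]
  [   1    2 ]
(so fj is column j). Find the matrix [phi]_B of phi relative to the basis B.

The j-th column of [phi]_B is [phi(fj)]_B.
phi(f1) = A f1 = (-6, 3) = 3f1 + 0·f2, so column 1 is (3, 0).
Repeating for f2 and assembling the columns gives [[3, -3], [0, 3]].

[[3, -3], [0, 3]]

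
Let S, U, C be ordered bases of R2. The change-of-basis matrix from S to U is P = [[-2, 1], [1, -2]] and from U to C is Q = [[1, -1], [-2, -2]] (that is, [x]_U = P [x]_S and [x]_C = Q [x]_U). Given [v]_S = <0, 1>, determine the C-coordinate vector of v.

Apply P to get U-coordinates <1, -2>, then Q to get C-coordinates.
The result is [v]_C = <3, 2>.

<3, 2>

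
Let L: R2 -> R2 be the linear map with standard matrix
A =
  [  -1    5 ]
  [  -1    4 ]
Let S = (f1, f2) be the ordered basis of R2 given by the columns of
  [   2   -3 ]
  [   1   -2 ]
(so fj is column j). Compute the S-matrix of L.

[[0, 1], [-1, 3]]

With P the matrix whose columns are f1, f2, [L]_S = P^(-1) A P.
Column by column: L(f1) = A f1 = <3, 2>; its S-coordinates <0, -1> give column 1.
Continuing for each basis vector yields [L]_S = [[0, 1], [-1, 3]].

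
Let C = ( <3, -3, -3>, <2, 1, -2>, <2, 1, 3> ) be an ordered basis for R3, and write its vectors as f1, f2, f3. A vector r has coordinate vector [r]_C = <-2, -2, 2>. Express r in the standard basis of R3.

The coordinates say r = -2f1 - 2f2 + 2f3; adding the scaled basis vectors gives <-6, 6, 16>.

<-6, 6, 16>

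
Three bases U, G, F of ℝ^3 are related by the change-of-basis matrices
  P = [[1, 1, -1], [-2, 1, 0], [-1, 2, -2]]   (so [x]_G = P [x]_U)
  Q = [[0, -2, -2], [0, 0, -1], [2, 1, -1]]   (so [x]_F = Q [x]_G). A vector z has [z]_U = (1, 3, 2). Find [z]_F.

(-4, -1, 4)

Apply P to get G-coordinates (2, 1, 1), then Q to get F-coordinates.
The result is [z]_F = (-4, -1, 4).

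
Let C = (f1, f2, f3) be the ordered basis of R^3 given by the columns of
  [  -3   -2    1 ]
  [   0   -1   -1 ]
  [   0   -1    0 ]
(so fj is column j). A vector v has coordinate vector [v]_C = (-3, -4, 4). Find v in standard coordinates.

(21, 0, 4)

By definition v = -3f1 - 4f2 + 4f3.
Summing componentwise gives (21, 0, 4).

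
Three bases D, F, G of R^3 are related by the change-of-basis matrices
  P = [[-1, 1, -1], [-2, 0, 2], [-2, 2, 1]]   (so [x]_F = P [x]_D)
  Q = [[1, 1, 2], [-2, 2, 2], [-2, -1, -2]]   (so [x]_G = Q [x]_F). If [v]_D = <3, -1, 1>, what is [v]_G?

Apply P to get F-coordinates <-5, -4, -7>, then Q to get G-coordinates.
The result is [v]_G = <-23, -12, 28>.

<-23, -12, 28>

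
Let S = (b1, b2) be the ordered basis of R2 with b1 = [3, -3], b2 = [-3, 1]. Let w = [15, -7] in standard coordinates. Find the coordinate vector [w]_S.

Write w = c_1 b1 + c_2 b2 and solve for the c_i.
System: 3c_1 - 3c_2 = 15, -3c_1 + c_2 = -7; solving gives c_1 = 1, c_2 = -4.
Check: b1 - 4b2 = [15, -7].

[1, -4]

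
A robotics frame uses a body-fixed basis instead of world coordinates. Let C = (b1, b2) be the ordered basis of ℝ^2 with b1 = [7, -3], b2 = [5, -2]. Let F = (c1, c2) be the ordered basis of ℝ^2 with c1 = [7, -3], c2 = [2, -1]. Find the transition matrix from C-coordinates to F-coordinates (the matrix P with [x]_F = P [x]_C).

[[1, 1], [0, -1]]

Column j of P is [bj]_F, since P maps C-coordinates to F-coordinates.
Expressing b1 in F: b1 = c1 + 0·c2, so column 1 of P is [1, 0].
Doing the same for each bj gives P = [[1, 1], [0, -1]].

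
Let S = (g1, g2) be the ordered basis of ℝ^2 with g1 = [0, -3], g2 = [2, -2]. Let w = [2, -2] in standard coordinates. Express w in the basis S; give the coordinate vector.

[0, 1]

Write w = c_1 g1 + c_2 g2 and solve for the c_i.
System: 0c_1 + 2c_2 = 2, -3c_1 - 2c_2 = -2; solving gives c_1 = 0, c_2 = 1.
Check: 0·g1 + g2 = [2, -2].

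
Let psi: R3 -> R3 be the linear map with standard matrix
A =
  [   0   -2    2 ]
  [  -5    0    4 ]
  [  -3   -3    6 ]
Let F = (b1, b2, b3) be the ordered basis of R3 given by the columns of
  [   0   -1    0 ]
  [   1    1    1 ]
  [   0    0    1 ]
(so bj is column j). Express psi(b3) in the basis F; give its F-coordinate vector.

<1, 0, 3>

Compute psi(b3) = A b3 = <0, 4, 3> in standard coordinates.
Then write this in F-coordinates: solve for y in y_1 b1 + ... + y_3 b3 = <0, 4, 3>.
This gives y = <1, 0, 3>, which is column 3 of [psi]_F.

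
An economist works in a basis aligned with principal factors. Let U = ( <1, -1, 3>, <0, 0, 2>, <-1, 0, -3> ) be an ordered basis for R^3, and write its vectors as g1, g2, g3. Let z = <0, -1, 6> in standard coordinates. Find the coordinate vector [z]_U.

[z]_U is the unique c with M c = z, where M has columns g1, ..., g3.
Row-reducing the augmented matrix [M | z] gives c = (1, 3, 1).
Check: g1 + 3g2 + g3 = <0, -1, 6>.

<1, 3, 1>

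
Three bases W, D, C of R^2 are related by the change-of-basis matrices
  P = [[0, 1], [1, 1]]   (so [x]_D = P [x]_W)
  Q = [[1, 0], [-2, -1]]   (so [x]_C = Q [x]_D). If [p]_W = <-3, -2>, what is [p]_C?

First [p]_D = P [p]_W = <-2, -5>.
Then [p]_C = Q [p]_D = <-2, 9>.

<-2, 9>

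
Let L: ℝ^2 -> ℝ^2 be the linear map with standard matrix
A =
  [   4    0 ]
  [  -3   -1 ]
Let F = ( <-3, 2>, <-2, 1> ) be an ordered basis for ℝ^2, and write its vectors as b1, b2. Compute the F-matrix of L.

[[2, 2], [3, 1]]

With P the matrix whose columns are b1, b2, [L]_F = P^(-1) A P.
Column by column: L(b1) = A b1 = <-12, 7>; its F-coordinates <2, 3> give column 1.
Continuing for each basis vector yields [L]_F = [[2, 2], [3, 1]].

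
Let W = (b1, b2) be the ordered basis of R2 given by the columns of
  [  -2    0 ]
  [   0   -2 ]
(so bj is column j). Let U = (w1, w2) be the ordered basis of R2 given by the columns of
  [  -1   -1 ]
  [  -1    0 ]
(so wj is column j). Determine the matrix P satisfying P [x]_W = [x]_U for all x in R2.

Column j of P is [bj]_U, since P maps W-coordinates to U-coordinates.
Expressing b1 in U: b1 = 0·w1 + 2w2, so column 1 of P is <0, 2>.
Doing the same for each bj gives P = [[0, 2], [2, -2]].

[[0, 2], [2, -2]]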